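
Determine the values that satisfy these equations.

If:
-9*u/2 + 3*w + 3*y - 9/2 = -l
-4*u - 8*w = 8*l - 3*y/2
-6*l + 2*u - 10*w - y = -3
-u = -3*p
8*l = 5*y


Then:
l = 135/223
p = -28/223
u = -84/223
w = -105/446
y = 216/223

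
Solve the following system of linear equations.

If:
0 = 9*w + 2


Then:
w = -2/9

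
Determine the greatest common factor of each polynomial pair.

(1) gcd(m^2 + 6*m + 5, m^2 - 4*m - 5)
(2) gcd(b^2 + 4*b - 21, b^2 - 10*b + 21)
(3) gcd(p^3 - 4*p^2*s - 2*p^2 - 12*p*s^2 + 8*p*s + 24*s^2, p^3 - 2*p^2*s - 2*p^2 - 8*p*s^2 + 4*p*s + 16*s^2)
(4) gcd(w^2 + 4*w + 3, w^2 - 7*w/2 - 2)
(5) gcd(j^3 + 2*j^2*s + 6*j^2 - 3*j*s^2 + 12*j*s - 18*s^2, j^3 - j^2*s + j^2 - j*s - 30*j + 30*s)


(1) = gcd((m + 1)*(m + 5), (m - 5)*(m + 1)) = m + 1
(2) = gcd((b - 3)*(b + 7), (b - 7)*(b - 3)) = b - 3
(3) = gcd((p - 2)*(p - 6*s)*(p + 2*s), (p - 2)*(p - 4*s)*(p + 2*s)) = p^2 + 2*p*s - 2*p - 4*s
(4) = gcd((w + 1)*(w + 3), (w - 4)*(w + 1/2)) = 1
(5) = gcd((j + 6)*(j - s)*(j + 3*s), (j - 5)*(j + 6)*(j - s)) = -j^2 + j*s - 6*j + 6*s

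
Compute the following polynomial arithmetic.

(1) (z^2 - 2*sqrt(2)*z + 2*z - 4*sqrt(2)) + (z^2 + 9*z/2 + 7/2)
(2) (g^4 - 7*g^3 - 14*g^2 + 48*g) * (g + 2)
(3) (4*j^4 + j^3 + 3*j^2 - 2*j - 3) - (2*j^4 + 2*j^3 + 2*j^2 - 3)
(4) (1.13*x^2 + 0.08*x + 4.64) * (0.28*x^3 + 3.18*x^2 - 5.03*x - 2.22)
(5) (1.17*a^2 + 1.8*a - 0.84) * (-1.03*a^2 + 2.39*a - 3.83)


(1) = 2*z^2 - 2*sqrt(2)*z + 13*z/2 - 4*sqrt(2) + 7/2
(2) = g^5 - 5*g^4 - 28*g^3 + 20*g^2 + 96*g
(3) = 2*j^4 - j^3 + j^2 - 2*j
(4) = 0.3164*x^5 + 3.6158*x^4 - 4.1303*x^3 + 11.8442*x^2 - 23.5168*x - 10.3008
(5) = -1.2051*a^4 + 0.9423*a^3 + 0.6861*a^2 - 8.9016*a + 3.2172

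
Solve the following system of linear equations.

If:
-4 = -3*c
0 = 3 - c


Then:
No Solution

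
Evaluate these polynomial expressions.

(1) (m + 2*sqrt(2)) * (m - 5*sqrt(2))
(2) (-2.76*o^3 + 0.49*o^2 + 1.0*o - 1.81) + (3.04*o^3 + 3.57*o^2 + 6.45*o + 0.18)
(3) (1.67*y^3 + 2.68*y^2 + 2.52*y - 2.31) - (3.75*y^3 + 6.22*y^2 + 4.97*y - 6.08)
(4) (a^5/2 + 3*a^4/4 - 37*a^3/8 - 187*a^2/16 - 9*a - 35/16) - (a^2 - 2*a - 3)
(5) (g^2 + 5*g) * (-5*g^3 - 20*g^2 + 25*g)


(1) = m^2 - 3*sqrt(2)*m - 20
(2) = 0.28*o^3 + 4.06*o^2 + 7.45*o - 1.63
(3) = -2.08*y^3 - 3.54*y^2 - 2.45*y + 3.77
(4) = a^5/2 + 3*a^4/4 - 37*a^3/8 - 203*a^2/16 - 7*a + 13/16
(5) = -5*g^5 - 45*g^4 - 75*g^3 + 125*g^2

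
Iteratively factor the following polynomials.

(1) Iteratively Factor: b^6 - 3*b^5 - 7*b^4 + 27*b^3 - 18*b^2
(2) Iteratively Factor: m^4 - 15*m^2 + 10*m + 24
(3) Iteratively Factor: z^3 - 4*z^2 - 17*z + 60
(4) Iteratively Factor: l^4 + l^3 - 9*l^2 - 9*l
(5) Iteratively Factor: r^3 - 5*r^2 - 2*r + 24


(1) = (b - 1)*(b^5 - 2*b^4 - 9*b^3 + 18*b^2) = (b - 1)*(b + 3)*(b^4 - 5*b^3 + 6*b^2) = (b - 3)*(b - 1)*(b + 3)*(b^3 - 2*b^2) = (b - 3)*(b - 2)*(b - 1)*(b + 3)*(b^2) = b*(b - 3)*(b - 2)*(b - 1)*(b + 3)*(b)
(2) = (m - 3)*(m^3 + 3*m^2 - 6*m - 8) = (m - 3)*(m + 4)*(m^2 - m - 2) = (m - 3)*(m - 2)*(m + 4)*(m + 1)
(3) = (z - 5)*(z^2 + z - 12) = (z - 5)*(z + 4)*(z - 3)
(4) = (l + 1)*(l^3 - 9*l) = (l - 3)*(l + 1)*(l^2 + 3*l) = (l - 3)*(l + 1)*(l + 3)*(l)
(5) = (r - 4)*(r^2 - r - 6) = (r - 4)*(r + 2)*(r - 3)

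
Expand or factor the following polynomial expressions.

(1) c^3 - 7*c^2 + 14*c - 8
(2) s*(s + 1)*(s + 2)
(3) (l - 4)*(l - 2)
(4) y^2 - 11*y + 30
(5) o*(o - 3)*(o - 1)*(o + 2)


(1) = (c - 4)*(c - 2)*(c - 1)
(2) = s^3 + 3*s^2 + 2*s
(3) = l^2 - 6*l + 8
(4) = (y - 6)*(y - 5)
(5) = o^4 - 2*o^3 - 5*o^2 + 6*o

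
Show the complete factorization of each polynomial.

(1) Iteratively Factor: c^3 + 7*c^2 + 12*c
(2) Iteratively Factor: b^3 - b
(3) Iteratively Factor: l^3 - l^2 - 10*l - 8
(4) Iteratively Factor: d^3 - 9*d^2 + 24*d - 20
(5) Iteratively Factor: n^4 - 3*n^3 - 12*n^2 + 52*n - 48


(1) = (c)*(c^2 + 7*c + 12) = c*(c + 3)*(c + 4)
(2) = (b)*(b^2 - 1) = b*(b - 1)*(b + 1)
(3) = (l - 4)*(l^2 + 3*l + 2) = (l - 4)*(l + 1)*(l + 2)
(4) = (d - 5)*(d^2 - 4*d + 4) = (d - 5)*(d - 2)*(d - 2)
(5) = (n - 3)*(n^3 - 12*n + 16) = (n - 3)*(n - 2)*(n^2 + 2*n - 8) = (n - 3)*(n - 2)^2*(n + 4)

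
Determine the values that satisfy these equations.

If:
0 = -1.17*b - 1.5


Then:
b = -1.28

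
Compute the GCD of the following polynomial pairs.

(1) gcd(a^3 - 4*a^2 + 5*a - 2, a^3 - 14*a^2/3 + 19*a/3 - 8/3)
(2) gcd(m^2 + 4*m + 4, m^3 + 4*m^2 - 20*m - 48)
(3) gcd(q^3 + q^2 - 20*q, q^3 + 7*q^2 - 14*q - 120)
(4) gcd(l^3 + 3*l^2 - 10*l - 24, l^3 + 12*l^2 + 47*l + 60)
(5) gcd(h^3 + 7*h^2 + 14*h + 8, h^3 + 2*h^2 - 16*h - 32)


(1) = a^2 - 2*a + 1
(2) = gcd((m + 2)^2, (m - 4)*(m + 2)*(m + 6)) = m + 2
(3) = gcd(q*(q - 4)*(q + 5), (q - 4)*(q + 5)*(q + 6)) = q^2 + q - 20
(4) = l + 4
(5) = h^2 + 6*h + 8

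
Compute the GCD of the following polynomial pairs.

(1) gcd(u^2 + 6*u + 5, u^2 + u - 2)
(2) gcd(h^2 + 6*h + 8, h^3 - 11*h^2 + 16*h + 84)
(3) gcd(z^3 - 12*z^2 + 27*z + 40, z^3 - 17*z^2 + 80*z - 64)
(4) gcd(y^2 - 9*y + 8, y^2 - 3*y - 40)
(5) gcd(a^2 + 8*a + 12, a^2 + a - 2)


(1) = 1
(2) = h + 2
(3) = z - 8
(4) = y - 8
(5) = gcd((a + 2)*(a + 6), (a - 1)*(a + 2)) = a + 2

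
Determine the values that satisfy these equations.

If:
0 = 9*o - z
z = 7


Then:
o = 7/9
z = 7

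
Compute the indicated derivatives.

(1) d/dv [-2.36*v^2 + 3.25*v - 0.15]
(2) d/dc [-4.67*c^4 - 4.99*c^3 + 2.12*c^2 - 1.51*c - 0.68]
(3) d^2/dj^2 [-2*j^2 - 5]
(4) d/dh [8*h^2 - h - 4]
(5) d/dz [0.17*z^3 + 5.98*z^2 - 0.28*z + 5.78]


(1) = 3.25 - 4.72*v
(2) = -18.68*c^3 - 14.97*c^2 + 4.24*c - 1.51
(3) = -4
(4) = 16*h - 1
(5) = 0.51*z^2 + 11.96*z - 0.28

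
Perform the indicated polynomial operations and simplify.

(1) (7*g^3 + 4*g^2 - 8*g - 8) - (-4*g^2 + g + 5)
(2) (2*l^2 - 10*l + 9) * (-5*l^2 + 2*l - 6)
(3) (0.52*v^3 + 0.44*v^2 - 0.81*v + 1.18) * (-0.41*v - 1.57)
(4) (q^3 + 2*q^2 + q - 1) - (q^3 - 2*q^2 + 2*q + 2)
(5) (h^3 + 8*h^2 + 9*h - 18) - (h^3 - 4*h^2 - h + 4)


(1) = 7*g^3 + 8*g^2 - 9*g - 13
(2) = -10*l^4 + 54*l^3 - 77*l^2 + 78*l - 54
(3) = -0.2132*v^4 - 0.9968*v^3 - 0.3587*v^2 + 0.7879*v - 1.8526
(4) = 4*q^2 - q - 3
(5) = 12*h^2 + 10*h - 22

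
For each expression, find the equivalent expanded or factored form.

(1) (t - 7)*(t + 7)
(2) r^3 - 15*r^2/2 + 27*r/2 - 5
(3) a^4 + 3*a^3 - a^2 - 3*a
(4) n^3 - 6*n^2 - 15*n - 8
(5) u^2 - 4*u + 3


(1) = t^2 - 49
(2) = (r - 5)*(r - 2)*(r - 1/2)
(3) = a*(a - 1)*(a + 1)*(a + 3)
(4) = (n - 8)*(n + 1)^2
(5) = (u - 3)*(u - 1)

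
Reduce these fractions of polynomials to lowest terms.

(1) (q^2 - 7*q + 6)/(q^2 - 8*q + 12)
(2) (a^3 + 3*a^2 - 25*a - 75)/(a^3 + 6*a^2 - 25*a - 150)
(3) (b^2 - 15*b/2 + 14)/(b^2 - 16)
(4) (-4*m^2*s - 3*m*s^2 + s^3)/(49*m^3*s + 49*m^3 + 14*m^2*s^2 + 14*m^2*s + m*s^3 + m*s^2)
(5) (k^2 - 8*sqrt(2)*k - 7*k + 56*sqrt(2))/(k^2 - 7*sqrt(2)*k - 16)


(1) = (q - 1)/(q - 2)
(2) = (a + 3)/(a + 6)
(3) = (2*b - 7)/(2*b + 8)
(4) = (-4*m^2*s - 3*m*s^2 + s^3)/(49*m^3*s + 49*m^3 + 14*m^2*s^2 + 14*m^2*s + m*s^3 + m*s^2)
(5) = (k - 7)/(k + sqrt(2))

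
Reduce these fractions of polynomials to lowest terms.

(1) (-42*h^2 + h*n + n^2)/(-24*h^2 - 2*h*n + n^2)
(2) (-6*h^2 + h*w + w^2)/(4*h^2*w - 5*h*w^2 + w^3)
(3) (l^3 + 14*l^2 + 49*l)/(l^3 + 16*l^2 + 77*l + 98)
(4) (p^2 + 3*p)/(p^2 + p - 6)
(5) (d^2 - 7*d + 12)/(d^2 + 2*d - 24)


(1) = (7*h + n)/(4*h + n)
(2) = (-6*h^2 + h*w + w^2)/(4*h^2*w - 5*h*w^2 + w^3)
(3) = l/(l + 2)
(4) = p/(p - 2)
(5) = (d - 3)/(d + 6)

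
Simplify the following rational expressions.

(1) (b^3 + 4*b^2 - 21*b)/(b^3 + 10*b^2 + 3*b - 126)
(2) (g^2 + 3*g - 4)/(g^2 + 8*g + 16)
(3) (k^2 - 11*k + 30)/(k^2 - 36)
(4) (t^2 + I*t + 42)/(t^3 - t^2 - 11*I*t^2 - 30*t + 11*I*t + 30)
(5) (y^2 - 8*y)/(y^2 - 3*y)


(1) = b/(b + 6)
(2) = (g - 1)/(g + 4)
(3) = (k - 5)/(k + 6)
(4) = (t + 7*I)/(t^2 + t*(-1 - 5*I) + 5*I)
(5) = (y - 8)/(y - 3)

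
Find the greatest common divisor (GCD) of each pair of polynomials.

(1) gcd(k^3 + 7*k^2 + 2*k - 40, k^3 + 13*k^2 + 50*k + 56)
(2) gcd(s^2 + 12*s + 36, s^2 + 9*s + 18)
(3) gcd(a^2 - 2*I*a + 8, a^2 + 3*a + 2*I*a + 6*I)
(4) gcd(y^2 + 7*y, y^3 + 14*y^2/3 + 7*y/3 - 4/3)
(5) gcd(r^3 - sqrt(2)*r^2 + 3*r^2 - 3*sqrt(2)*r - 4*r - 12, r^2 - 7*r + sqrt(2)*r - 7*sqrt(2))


(1) = gcd((k - 2)*(k + 4)*(k + 5), (k + 2)*(k + 4)*(k + 7)) = k + 4
(2) = gcd((s + 6)^2, (s + 3)*(s + 6)) = s + 6
(3) = a + 2*I
(4) = 1
(5) = gcd((r + 3)*(r - 2*sqrt(2))*(r + sqrt(2)), (r - 7)*(r + sqrt(2))) = r + sqrt(2)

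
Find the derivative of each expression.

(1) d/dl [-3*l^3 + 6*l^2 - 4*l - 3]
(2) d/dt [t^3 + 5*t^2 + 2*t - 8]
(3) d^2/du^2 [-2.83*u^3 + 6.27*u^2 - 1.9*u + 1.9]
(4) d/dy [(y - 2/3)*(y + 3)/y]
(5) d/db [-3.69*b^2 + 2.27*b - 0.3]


(1) = -9*l^2 + 12*l - 4
(2) = 3*t^2 + 10*t + 2
(3) = 12.54 - 16.98*u
(4) = 1 + 2/y^2
(5) = 2.27 - 7.38*b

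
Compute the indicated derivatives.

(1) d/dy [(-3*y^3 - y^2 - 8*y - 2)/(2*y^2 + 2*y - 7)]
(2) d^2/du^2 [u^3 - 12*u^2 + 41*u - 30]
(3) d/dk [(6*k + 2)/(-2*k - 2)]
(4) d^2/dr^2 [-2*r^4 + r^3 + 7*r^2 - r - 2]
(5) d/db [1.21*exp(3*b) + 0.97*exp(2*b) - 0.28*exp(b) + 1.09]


(1) = (-6*y^4 - 12*y^3 + 77*y^2 + 22*y + 60)/(4*y^4 + 8*y^3 - 24*y^2 - 28*y + 49)
(2) = 6*u - 24
(3) = -2/(k + 1)^2
(4) = -24*r^2 + 6*r + 14
(5) = (3.63*exp(2*b) + 1.94*exp(b) - 0.28)*exp(b)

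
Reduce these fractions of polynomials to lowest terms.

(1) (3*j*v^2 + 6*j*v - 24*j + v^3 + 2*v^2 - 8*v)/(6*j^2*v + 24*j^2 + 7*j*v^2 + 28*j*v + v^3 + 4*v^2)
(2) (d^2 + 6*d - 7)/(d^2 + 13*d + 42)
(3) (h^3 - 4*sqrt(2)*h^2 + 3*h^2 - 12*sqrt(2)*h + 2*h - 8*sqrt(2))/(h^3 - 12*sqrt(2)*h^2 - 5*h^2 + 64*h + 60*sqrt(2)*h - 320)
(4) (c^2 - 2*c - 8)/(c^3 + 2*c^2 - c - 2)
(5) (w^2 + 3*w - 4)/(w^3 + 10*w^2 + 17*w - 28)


(1) = (3*j*v - 6*j + v^2 - 2*v)/(6*j^2 + 7*j*v + v^2)
(2) = (d - 1)/(d + 6)
(3) = (h^2 + 3*h + 2)/(h^2 + h*(-8*sqrt(2) - 5) + 40*sqrt(2))
(4) = (c - 4)/(c^2 - 1)
(5) = 1/(w + 7)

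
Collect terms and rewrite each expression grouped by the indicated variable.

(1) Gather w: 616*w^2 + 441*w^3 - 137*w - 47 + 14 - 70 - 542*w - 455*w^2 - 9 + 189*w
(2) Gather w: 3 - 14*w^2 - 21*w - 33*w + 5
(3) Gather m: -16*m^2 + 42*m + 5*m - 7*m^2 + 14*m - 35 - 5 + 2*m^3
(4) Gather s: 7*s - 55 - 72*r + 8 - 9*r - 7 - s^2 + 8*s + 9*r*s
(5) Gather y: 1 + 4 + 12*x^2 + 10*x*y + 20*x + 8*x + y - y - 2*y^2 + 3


(1) = 441*w^3 + 161*w^2 - 490*w - 112
(2) = -14*w^2 - 54*w + 8
(3) = 2*m^3 - 23*m^2 + 61*m - 40
(4) = -81*r - s^2 + s*(9*r + 15) - 54
(5) = 12*x^2 + 10*x*y + 28*x - 2*y^2 + 8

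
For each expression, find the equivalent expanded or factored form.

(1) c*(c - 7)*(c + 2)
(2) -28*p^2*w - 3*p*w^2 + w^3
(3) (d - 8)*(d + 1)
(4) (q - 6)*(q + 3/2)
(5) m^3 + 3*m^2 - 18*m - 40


(1) = c^3 - 5*c^2 - 14*c
(2) = w*(-7*p + w)*(4*p + w)
(3) = d^2 - 7*d - 8
(4) = q^2 - 9*q/2 - 9
(5) = (m - 4)*(m + 2)*(m + 5)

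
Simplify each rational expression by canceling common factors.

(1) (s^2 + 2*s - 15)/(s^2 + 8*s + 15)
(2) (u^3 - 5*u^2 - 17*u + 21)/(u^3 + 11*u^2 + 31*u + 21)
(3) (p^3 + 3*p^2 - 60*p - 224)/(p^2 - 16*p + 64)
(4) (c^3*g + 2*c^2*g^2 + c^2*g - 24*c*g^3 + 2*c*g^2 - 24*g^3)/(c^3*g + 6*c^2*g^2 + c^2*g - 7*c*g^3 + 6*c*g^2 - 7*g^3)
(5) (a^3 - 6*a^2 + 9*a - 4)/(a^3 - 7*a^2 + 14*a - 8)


(1) = (s - 3)/(s + 3)
(2) = (u^2 - 8*u + 7)/(u^2 + 8*u + 7)
(3) = (p^2 + 11*p + 28)/(p - 8)
(4) = (c^2 + 2*c*g - 24*g^2)/(c^2 + 6*c*g - 7*g^2)
(5) = (a - 1)/(a - 2)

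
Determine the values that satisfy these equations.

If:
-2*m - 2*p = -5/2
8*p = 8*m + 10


Then:
m = 0
p = 5/4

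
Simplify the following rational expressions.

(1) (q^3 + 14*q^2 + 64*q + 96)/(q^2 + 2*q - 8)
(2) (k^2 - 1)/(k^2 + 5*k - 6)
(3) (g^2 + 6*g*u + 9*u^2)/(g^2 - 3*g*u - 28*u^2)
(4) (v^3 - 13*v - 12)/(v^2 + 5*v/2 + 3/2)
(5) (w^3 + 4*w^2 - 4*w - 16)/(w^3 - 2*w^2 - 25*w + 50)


(1) = (q^2 + 10*q + 24)/(q - 2)
(2) = (k + 1)/(k + 6)
(3) = (-g^2 - 6*g*u - 9*u^2)/(-g^2 + 3*g*u + 28*u^2)
(4) = (2*v^2 - 2*v - 24)/(2*v + 3)
(5) = (w^2 + 6*w + 8)/(w^2 - 25)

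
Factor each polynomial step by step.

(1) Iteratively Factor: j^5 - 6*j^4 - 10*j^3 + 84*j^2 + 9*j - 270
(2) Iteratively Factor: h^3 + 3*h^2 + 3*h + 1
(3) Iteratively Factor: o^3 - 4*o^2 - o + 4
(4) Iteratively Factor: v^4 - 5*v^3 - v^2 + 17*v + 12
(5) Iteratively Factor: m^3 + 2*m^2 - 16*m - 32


(1) = (j + 2)*(j^4 - 8*j^3 + 6*j^2 + 72*j - 135) = (j - 5)*(j + 2)*(j^3 - 3*j^2 - 9*j + 27) = (j - 5)*(j + 2)*(j + 3)*(j^2 - 6*j + 9) = (j - 5)*(j - 3)*(j + 2)*(j + 3)*(j - 3)
(2) = (h + 1)*(h^2 + 2*h + 1) = (h + 1)^2*(h + 1)
(3) = (o - 1)*(o^2 - 3*o - 4) = (o - 1)*(o + 1)*(o - 4)
(4) = (v - 4)*(v^3 - v^2 - 5*v - 3) = (v - 4)*(v + 1)*(v^2 - 2*v - 3) = (v - 4)*(v + 1)^2*(v - 3)
(5) = (m + 4)*(m^2 - 2*m - 8) = (m - 4)*(m + 4)*(m + 2)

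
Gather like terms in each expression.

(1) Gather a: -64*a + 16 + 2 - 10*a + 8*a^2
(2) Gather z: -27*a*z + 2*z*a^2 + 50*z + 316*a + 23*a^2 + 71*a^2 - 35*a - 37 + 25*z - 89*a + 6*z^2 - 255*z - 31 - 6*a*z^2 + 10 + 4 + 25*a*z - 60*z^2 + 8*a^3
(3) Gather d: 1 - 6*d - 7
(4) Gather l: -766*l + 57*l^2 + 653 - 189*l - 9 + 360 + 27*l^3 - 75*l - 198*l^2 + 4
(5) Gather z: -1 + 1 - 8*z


(1) = 8*a^2 - 74*a + 18
(2) = 8*a^3 + 94*a^2 + 192*a + z^2*(-6*a - 54) + z*(2*a^2 - 2*a - 180) - 54
(3) = -6*d - 6
(4) = 27*l^3 - 141*l^2 - 1030*l + 1008
(5) = -8*z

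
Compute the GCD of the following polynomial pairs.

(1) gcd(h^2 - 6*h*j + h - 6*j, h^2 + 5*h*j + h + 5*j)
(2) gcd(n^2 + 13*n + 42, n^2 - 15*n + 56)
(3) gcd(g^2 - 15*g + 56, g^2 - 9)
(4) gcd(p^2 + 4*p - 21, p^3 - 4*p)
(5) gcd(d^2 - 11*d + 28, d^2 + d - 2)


(1) = gcd((h + 1)*(h - 6*j), (h + 1)*(h + 5*j)) = h + 1
(2) = 1
(3) = 1
(4) = 1
(5) = 1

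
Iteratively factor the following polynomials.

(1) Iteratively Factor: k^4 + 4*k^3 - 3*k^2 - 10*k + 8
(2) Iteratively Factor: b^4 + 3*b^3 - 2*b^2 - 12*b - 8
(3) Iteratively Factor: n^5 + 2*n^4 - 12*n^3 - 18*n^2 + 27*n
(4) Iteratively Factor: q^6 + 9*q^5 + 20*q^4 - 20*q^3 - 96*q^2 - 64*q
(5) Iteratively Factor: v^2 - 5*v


(1) = (k - 1)*(k^3 + 5*k^2 + 2*k - 8) = (k - 1)^2*(k^2 + 6*k + 8) = (k - 1)^2*(k + 2)*(k + 4)
(2) = (b + 1)*(b^3 + 2*b^2 - 4*b - 8) = (b + 1)*(b + 2)*(b^2 - 4) = (b + 1)*(b + 2)^2*(b - 2)
(3) = (n - 1)*(n^4 + 3*n^3 - 9*n^2 - 27*n) = n*(n - 1)*(n^3 + 3*n^2 - 9*n - 27) = n*(n - 1)*(n + 3)*(n^2 - 9) = n*(n - 1)*(n + 3)^2*(n - 3)
(4) = (q - 2)*(q^5 + 11*q^4 + 42*q^3 + 64*q^2 + 32*q) = (q - 2)*(q + 4)*(q^4 + 7*q^3 + 14*q^2 + 8*q) = (q - 2)*(q + 4)^2*(q^3 + 3*q^2 + 2*q) = q*(q - 2)*(q + 4)^2*(q^2 + 3*q + 2) = q*(q - 2)*(q + 2)*(q + 4)^2*(q + 1)
(5) = (v)*(v - 5)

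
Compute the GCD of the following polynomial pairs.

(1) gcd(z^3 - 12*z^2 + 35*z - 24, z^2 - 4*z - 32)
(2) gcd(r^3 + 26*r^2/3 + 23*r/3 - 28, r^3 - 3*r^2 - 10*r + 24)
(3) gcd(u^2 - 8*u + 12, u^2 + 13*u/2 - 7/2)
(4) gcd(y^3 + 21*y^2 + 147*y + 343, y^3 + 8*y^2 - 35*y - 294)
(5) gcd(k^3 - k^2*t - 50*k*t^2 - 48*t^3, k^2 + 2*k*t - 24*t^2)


(1) = gcd((z - 8)*(z - 3)*(z - 1), (z - 8)*(z + 4)) = z - 8
(2) = r + 3
(3) = 1
(4) = gcd((y + 7)^3, (y - 6)*(y + 7)^2) = y^2 + 14*y + 49
(5) = gcd((k - 8*t)*(k + t)*(k + 6*t), (k - 4*t)*(k + 6*t)) = k + 6*t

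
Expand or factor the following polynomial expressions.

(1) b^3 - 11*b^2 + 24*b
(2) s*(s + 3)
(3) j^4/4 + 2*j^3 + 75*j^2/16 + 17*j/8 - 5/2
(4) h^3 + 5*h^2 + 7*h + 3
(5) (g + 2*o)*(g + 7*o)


(1) = b*(b - 8)*(b - 3)
(2) = s^2 + 3*s
(3) = (j/4 + 1/2)*(j - 1/2)*(j + 5/2)*(j + 4)
(4) = (h + 1)^2*(h + 3)
(5) = g^2 + 9*g*o + 14*o^2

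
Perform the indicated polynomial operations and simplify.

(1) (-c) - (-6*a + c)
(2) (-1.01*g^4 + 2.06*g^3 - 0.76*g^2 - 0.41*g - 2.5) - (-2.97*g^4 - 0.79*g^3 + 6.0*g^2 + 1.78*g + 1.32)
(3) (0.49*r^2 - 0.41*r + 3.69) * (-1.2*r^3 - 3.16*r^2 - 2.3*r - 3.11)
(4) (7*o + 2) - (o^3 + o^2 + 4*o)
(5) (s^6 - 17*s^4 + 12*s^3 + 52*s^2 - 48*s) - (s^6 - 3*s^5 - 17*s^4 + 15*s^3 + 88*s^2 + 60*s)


(1) = 6*a - 2*c
(2) = 1.96*g^4 + 2.85*g^3 - 6.76*g^2 - 2.19*g - 3.82
(3) = -0.588*r^5 - 1.0564*r^4 - 4.2594*r^3 - 12.2413*r^2 - 7.2119*r - 11.4759
(4) = -o^3 - o^2 + 3*o + 2
(5) = 3*s^5 - 3*s^3 - 36*s^2 - 108*s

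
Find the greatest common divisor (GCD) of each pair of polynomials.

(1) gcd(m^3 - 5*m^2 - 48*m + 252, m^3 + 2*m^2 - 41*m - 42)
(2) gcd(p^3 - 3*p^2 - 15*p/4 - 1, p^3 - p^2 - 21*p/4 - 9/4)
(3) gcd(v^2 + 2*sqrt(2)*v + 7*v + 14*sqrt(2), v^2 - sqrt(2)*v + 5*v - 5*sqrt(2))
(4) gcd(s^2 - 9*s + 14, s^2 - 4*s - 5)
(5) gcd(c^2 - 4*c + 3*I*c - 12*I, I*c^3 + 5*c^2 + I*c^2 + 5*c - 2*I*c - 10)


(1) = gcd((m - 6)^2*(m + 7), (m - 6)*(m + 1)*(m + 7)) = m^2 + m - 42
(2) = gcd((p - 4)*(p + 1/2)^2, (p - 3)*(p + 1/2)*(p + 3/2)) = p + 1/2
(3) = 1
(4) = 1
(5) = gcd((c - 4)*(c + 3*I), (c + 2)*(c - 5*I)*(I*c - I)) = 1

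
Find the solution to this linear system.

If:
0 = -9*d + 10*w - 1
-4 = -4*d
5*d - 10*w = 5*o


Then:
d = 1
o = -1
w = 1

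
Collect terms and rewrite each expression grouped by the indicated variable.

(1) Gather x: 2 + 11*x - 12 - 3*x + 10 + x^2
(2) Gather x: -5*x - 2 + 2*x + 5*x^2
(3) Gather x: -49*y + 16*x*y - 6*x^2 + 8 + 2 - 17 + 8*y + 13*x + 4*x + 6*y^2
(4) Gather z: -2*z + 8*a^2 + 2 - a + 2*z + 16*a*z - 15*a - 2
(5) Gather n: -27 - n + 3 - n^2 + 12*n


(1) = x^2 + 8*x
(2) = 5*x^2 - 3*x - 2
(3) = -6*x^2 + x*(16*y + 17) + 6*y^2 - 41*y - 7
(4) = 8*a^2 + 16*a*z - 16*a
(5) = -n^2 + 11*n - 24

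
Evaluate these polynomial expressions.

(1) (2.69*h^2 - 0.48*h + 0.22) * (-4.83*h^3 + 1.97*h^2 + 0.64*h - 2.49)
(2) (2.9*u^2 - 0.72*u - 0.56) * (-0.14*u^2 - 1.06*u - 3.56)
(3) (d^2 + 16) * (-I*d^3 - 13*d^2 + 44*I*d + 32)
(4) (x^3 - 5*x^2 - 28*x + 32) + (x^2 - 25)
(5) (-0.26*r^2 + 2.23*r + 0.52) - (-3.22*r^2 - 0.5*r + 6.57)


(1) = -12.9927*h^5 + 7.6177*h^4 - 0.2866*h^3 - 6.5719*h^2 + 1.336*h - 0.5478
(2) = -0.406*u^4 - 2.9732*u^3 - 9.4824*u^2 + 3.1568*u + 1.9936
(3) = -I*d^5 - 13*d^4 + 28*I*d^3 - 176*d^2 + 704*I*d + 512
(4) = x^3 - 4*x^2 - 28*x + 7
(5) = 2.96*r^2 + 2.73*r - 6.05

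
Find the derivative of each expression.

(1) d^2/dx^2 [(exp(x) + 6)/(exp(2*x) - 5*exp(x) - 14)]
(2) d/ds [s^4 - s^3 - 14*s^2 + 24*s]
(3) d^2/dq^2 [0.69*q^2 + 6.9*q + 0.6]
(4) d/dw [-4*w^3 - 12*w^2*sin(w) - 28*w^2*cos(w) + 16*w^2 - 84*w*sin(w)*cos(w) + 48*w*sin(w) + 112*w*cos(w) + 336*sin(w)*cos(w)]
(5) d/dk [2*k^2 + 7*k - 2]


(1) = (exp(4*x) + 29*exp(3*x) - 6*exp(2*x) + 416*exp(x) - 224)*exp(x)/(exp(6*x) - 15*exp(5*x) + 33*exp(4*x) + 295*exp(3*x) - 462*exp(2*x) - 2940*exp(x) - 2744)
(2) = 4*s^3 - 3*s^2 - 28*s + 24
(3) = 1.38000000000000
(4) = 28*w^2*sin(w) - 12*w^2*cos(w) - 12*w^2 - 136*w*sin(w) - 8*w*cos(w) - 84*w*cos(2*w) + 32*w + 48*sin(w) - 42*sin(2*w) + 112*cos(w) + 336*cos(2*w)
(5) = 4*k + 7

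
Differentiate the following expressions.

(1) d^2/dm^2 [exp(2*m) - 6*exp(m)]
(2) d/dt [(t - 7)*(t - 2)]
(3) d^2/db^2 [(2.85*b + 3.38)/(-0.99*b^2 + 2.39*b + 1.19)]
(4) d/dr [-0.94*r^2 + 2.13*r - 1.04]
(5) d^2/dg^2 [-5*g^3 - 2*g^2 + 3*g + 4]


(1) = (4*exp(m) - 6)*exp(m)
(2) = 2*t - 9
(3) = ((1.98*b - 2.39)*(2.85*b + 3.38)*(3.96*b - 4.78) + (16.929*b - 6.9306)*(-0.99*b^2 + 2.39*b + 1.19))/(-0.99*b^2 + 2.39*b + 1.19)^3
(4) = 2.13 - 1.88*r
(5) = -30*g - 4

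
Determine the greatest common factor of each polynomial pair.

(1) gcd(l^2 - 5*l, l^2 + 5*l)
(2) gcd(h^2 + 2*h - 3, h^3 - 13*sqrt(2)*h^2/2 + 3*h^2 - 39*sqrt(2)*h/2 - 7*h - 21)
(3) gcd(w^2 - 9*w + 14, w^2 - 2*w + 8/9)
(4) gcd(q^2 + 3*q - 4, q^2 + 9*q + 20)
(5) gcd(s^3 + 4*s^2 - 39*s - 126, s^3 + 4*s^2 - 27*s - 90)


(1) = gcd(l*(l - 5), l*(l + 5)) = l
(2) = gcd((h - 1)*(h + 3), (h + 3)*(h - 7*sqrt(2))*(h + sqrt(2)/2)) = h + 3
(3) = gcd((w - 7)*(w - 2), (w - 4/3)*(w - 2/3)) = 1
(4) = gcd((q - 1)*(q + 4), (q + 4)*(q + 5)) = q + 4
(5) = gcd((s - 6)*(s + 3)*(s + 7), (s - 5)*(s + 3)*(s + 6)) = s + 3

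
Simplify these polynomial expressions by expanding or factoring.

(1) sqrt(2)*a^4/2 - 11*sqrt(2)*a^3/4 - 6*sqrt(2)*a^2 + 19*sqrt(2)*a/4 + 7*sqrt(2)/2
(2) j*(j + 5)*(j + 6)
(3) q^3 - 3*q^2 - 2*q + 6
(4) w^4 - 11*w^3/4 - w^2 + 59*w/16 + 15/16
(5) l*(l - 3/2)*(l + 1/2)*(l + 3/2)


(1) = (a - 7)*(a - 1)*(a + 1/2)*(sqrt(2)*a/2 + sqrt(2))
(2) = j^3 + 11*j^2 + 30*j
(3) = (q - 3)*(q - sqrt(2))*(q + sqrt(2))
(4) = (w - 5/2)*(w - 3/2)*(w + 1/4)*(w + 1)
(5) = l^4 + l^3/2 - 9*l^2/4 - 9*l/8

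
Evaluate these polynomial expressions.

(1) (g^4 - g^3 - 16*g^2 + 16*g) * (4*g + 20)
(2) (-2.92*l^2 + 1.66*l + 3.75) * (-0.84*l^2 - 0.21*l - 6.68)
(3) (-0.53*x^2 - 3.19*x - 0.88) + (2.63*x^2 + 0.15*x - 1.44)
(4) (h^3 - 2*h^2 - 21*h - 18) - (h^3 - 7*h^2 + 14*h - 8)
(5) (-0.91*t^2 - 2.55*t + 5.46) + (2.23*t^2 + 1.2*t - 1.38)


(1) = 4*g^5 + 16*g^4 - 84*g^3 - 256*g^2 + 320*g
(2) = 2.4528*l^4 - 0.7812*l^3 + 16.007*l^2 - 11.8763*l - 25.05
(3) = 2.1*x^2 - 3.04*x - 2.32
(4) = 5*h^2 - 35*h - 10
(5) = 1.32*t^2 - 1.35*t + 4.08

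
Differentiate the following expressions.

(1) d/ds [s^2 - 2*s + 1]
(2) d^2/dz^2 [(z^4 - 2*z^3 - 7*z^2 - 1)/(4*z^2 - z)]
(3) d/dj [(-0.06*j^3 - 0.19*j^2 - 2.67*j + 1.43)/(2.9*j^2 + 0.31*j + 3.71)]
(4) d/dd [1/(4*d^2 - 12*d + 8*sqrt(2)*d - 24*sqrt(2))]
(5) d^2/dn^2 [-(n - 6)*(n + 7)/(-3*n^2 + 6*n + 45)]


(1) = 2*s - 2
(2) = 2*(16*z^6 - 12*z^5 + 3*z^4 - 30*z^3 - 48*z^2 + 12*z - 1)/(z^3*(64*z^3 - 48*z^2 + 12*z - 1))
(3) = (-0.174*j^4 - 0.0372*j^3 + 7.0163*j^2 - 9.7038*j - 10.349)/(8.41*j^4 + 1.798*j^3 + 21.6141*j^2 + 2.3002*j + 13.7641)
(4) = (-2*d - 2*sqrt(2) + 3)/(4*(d^2 - 3*d + 2*sqrt(2)*d - 6*sqrt(2))^2)
(5) = 2*(n^3 - 27*n^2 + 99*n - 201)/(n^6 - 6*n^5 - 33*n^4 + 172*n^3 + 495*n^2 - 1350*n - 3375)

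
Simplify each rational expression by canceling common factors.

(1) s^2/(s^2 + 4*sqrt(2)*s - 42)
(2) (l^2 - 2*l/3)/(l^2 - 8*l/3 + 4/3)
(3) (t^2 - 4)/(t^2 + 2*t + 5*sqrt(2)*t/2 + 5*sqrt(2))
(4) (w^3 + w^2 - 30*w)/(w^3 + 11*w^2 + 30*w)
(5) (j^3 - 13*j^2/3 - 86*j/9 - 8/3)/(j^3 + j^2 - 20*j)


(1) = s^2/(s^2 + 4*sqrt(2)*s - 42)
(2) = l/(l - 2)
(3) = (2*t - 4)/(2*t + 5*sqrt(2))
(4) = (w - 5)/(w + 5)
(5) = (9*j^3 - 39*j^2 - 86*j - 24)/(9*j^3 + 9*j^2 - 180*j)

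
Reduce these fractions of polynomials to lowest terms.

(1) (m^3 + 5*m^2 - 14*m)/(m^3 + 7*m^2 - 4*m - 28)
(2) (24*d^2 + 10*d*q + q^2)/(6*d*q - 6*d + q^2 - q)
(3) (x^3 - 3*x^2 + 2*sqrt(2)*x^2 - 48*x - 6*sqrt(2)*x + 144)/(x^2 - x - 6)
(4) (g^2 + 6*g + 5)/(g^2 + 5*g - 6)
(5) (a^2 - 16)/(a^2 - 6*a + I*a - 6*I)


(1) = m/(m + 2)
(2) = (4*d + q)/(q - 1)
(3) = (x^2 + 2*sqrt(2)*x - 48)/(x + 2)
(4) = (g^2 + 6*g + 5)/(g^2 + 5*g - 6)
(5) = (a^2 - 16)/(a^2 + a*(-6 + I) - 6*I)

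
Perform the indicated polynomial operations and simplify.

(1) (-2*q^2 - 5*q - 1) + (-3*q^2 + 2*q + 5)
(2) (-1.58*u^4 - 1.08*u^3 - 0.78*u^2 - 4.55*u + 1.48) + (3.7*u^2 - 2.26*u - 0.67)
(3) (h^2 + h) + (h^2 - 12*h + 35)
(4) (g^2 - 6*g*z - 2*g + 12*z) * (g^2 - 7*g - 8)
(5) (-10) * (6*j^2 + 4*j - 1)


(1) = -5*q^2 - 3*q + 4
(2) = -1.58*u^4 - 1.08*u^3 + 2.92*u^2 - 6.81*u + 0.81
(3) = 2*h^2 - 11*h + 35
(4) = g^4 - 6*g^3*z - 9*g^3 + 54*g^2*z + 6*g^2 - 36*g*z + 16*g - 96*z
(5) = -60*j^2 - 40*j + 10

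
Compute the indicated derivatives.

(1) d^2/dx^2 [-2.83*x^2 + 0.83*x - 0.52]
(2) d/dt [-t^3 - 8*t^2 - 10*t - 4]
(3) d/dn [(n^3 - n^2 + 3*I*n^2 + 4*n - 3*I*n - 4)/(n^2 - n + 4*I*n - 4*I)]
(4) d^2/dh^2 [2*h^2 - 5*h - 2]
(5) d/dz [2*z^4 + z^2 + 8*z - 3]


(1) = -5.66000000000000
(2) = -3*t^2 - 16*t - 10
(3) = 1
(4) = 4
(5) = 8*z^3 + 2*z + 8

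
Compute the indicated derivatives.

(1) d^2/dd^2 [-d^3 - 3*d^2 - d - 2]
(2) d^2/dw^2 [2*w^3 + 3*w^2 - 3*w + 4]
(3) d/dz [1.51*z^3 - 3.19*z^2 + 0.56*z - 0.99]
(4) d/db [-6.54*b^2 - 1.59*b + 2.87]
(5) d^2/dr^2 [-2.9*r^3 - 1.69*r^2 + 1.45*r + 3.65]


(1) = -6*d - 6
(2) = 12*w + 6
(3) = 4.53*z^2 - 6.38*z + 0.56
(4) = -13.08*b - 1.59
(5) = -17.4*r - 3.38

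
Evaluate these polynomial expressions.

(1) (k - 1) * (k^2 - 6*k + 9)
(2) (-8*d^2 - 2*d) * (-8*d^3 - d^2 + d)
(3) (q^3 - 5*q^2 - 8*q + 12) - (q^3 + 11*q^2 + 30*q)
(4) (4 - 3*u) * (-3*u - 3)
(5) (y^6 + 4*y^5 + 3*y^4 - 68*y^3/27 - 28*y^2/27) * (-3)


(1) = k^3 - 7*k^2 + 15*k - 9
(2) = 64*d^5 + 24*d^4 - 6*d^3 - 2*d^2
(3) = -16*q^2 - 38*q + 12
(4) = 9*u^2 - 3*u - 12
(5) = -3*y^6 - 12*y^5 - 9*y^4 + 68*y^3/9 + 28*y^2/9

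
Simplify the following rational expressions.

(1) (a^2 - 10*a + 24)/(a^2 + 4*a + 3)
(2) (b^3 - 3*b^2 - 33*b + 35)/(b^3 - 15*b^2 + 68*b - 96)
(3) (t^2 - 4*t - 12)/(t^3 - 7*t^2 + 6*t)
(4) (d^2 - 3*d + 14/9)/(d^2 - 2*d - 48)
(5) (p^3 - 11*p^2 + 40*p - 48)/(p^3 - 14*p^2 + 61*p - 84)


(1) = (a^2 - 10*a + 24)/(a^2 + 4*a + 3)
(2) = (b^3 - 3*b^2 - 33*b + 35)/(b^3 - 15*b^2 + 68*b - 96)
(3) = (t + 2)/(t^2 - t)
(4) = (9*d^2 - 27*d + 14)/(9*d^2 - 18*d - 432)
(5) = (p - 4)/(p - 7)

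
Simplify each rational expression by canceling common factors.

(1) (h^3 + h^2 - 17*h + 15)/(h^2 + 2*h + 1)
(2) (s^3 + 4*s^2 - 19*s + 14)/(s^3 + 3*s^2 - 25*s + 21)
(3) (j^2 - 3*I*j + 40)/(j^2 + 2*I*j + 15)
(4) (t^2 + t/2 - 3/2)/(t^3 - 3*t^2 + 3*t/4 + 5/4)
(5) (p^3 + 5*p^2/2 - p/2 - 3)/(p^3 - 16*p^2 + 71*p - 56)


(1) = (h^3 + h^2 - 17*h + 15)/(h^2 + 2*h + 1)
(2) = (s - 2)/(s - 3)
(3) = (j - 8*I)/(j - 3*I)
(4) = (4*t + 6)/(4*t^2 - 8*t - 5)
(5) = (2*p^2 + 7*p + 6)/(2*p^2 - 30*p + 112)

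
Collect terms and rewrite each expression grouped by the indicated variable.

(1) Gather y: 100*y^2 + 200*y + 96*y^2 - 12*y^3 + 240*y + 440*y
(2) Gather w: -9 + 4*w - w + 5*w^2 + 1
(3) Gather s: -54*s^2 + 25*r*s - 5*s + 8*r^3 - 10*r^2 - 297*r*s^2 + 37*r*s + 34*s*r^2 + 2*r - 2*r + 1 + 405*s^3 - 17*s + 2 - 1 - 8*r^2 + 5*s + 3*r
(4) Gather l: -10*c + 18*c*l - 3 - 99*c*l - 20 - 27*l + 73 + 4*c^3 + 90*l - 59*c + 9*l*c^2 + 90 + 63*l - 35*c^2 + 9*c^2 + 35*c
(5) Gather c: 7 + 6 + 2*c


(1) = -12*y^3 + 196*y^2 + 880*y
(2) = 5*w^2 + 3*w - 8
(3) = 8*r^3 - 18*r^2 + 3*r + 405*s^3 + s^2*(-297*r - 54) + s*(34*r^2 + 62*r - 17) + 2
(4) = 4*c^3 - 26*c^2 - 34*c + l*(9*c^2 - 81*c + 126) + 140
(5) = 2*c + 13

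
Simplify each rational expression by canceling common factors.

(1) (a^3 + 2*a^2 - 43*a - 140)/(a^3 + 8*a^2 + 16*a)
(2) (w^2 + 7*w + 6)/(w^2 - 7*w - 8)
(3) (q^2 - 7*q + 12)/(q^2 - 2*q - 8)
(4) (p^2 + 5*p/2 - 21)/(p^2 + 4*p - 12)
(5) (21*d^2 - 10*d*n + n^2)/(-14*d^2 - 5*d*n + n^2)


(1) = (a^2 - 2*a - 35)/(a^2 + 4*a)
(2) = (w + 6)/(w - 8)
(3) = (q - 3)/(q + 2)
(4) = (2*p - 7)/(2*p - 4)
(5) = (-3*d + n)/(2*d + n)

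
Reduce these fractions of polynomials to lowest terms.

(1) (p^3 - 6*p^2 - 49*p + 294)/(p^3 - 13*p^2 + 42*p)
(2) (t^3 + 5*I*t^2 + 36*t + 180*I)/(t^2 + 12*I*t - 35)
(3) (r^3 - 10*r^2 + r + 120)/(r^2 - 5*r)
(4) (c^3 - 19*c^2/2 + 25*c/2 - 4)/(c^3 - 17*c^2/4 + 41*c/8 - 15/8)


(1) = (p + 7)/p
(2) = (t^2 + 36)/(t + 7*I)
(3) = (r^2 - 5*r - 24)/r
(4) = (8*c^2 - 68*c + 32)/(8*c^2 - 26*c + 15)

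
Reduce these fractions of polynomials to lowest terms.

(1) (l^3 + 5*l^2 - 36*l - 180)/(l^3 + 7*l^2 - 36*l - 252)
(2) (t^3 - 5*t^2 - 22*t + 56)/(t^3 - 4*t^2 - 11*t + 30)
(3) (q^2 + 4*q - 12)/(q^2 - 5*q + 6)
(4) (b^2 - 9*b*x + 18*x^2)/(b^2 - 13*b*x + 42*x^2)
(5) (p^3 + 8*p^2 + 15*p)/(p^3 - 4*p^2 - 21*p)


(1) = (l + 5)/(l + 7)
(2) = (t^2 - 3*t - 28)/(t^2 - 2*t - 15)
(3) = (q + 6)/(q - 3)
(4) = (-b + 3*x)/(-b + 7*x)
(5) = (p + 5)/(p - 7)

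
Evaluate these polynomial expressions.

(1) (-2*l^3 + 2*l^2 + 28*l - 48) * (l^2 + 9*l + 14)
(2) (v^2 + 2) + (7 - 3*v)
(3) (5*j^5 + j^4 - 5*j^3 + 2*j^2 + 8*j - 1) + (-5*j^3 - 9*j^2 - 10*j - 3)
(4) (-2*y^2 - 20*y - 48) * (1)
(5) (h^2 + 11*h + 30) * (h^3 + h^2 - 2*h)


(1) = -2*l^5 - 16*l^4 + 18*l^3 + 232*l^2 - 40*l - 672
(2) = v^2 - 3*v + 9
(3) = 5*j^5 + j^4 - 10*j^3 - 7*j^2 - 2*j - 4
(4) = -2*y^2 - 20*y - 48
(5) = h^5 + 12*h^4 + 39*h^3 + 8*h^2 - 60*h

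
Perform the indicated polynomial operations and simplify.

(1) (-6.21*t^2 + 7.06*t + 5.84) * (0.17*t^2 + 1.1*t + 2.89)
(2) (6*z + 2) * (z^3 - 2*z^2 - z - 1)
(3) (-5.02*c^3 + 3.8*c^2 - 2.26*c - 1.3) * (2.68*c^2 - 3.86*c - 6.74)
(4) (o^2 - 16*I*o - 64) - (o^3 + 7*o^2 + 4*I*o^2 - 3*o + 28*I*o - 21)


(1) = -1.0557*t^4 - 5.6308*t^3 - 9.1881*t^2 + 26.8274*t + 16.8776
(2) = 6*z^4 - 10*z^3 - 10*z^2 - 8*z - 2
(3) = -13.4536*c^5 + 29.5612*c^4 + 13.11*c^3 - 20.3724*c^2 + 20.2504*c + 8.762
(4) = -o^3 - 6*o^2 - 4*I*o^2 + 3*o - 44*I*o - 43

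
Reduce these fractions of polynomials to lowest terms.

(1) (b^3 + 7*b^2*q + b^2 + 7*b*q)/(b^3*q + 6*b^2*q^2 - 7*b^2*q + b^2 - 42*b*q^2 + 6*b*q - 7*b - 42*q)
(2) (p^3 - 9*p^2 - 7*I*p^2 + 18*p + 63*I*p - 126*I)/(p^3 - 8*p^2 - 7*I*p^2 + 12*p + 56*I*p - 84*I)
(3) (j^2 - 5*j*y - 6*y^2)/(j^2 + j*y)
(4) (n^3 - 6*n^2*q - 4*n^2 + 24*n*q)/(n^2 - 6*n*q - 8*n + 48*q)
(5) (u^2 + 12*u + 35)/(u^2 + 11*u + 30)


(1) = (b^3 + 7*b^2*q + b^2 + 7*b*q)/(b^3*q + 6*b^2*q^2 - 7*b^2*q + b^2 - 42*b*q^2 + 6*b*q - 7*b - 42*q)
(2) = (p - 3)/(p - 2)
(3) = (j - 6*y)/j
(4) = (n^2 - 4*n)/(n - 8)
(5) = (u + 7)/(u + 6)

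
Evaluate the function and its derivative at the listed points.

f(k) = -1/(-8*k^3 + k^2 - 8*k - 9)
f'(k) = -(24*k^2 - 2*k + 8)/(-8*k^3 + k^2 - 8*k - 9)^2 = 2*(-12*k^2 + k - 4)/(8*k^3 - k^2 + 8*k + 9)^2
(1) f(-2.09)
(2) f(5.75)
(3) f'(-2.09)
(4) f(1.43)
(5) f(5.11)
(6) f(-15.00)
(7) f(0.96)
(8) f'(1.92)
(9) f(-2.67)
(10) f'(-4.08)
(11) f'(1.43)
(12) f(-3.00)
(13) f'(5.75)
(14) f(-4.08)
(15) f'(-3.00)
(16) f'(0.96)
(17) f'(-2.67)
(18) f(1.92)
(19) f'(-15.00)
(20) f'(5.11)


(1) = -0.01
(2) = 0.00
(3) = -0.02
(4) = 0.02
(5) = 0.00
(6) = -0.00
(7) = 0.04
(8) = -0.02
(9) = -0.01
(10) = -0.00
(11) = -0.03
(12) = -0.00
(13) = -0.00
(14) = -0.00
(15) = -0.00
(16) = -0.05
(17) = -0.01
(18) = 0.01
(19) = -0.00
(20) = -0.00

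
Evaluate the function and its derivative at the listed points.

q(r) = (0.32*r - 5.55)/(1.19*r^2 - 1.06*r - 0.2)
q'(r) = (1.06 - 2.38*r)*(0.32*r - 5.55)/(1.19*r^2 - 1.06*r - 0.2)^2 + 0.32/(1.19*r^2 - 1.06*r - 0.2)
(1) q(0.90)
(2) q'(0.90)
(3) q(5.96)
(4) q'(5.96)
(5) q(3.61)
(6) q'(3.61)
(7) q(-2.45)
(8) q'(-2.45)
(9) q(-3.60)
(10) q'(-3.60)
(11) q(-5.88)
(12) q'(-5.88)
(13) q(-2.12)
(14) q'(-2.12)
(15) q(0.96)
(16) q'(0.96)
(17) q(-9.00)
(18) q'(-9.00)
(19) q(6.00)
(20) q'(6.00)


(1) = 27.68
(2) = 155.87
(3) = -0.10
(4) = 0.05
(5) = -0.38
(6) = 0.28
(7) = -0.66
(8) = -0.45
(9) = -0.35
(10) = -0.16
(11) = -0.16
(12) = -0.04
(13) = -0.84
(14) = -0.65
(15) = 43.37
(16) = 436.70
(17) = -0.08
(18) = -0.01
(19) = -0.10
(20) = 0.05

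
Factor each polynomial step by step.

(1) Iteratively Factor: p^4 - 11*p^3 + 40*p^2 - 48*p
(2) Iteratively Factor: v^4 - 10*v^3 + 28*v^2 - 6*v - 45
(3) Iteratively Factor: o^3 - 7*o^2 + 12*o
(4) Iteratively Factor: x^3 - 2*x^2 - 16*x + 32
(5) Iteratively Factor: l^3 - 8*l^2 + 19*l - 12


(1) = (p)*(p^3 - 11*p^2 + 40*p - 48) = p*(p - 4)*(p^2 - 7*p + 12) = p*(p - 4)^2*(p - 3)
(2) = (v - 3)*(v^3 - 7*v^2 + 7*v + 15) = (v - 5)*(v - 3)*(v^2 - 2*v - 3) = (v - 5)*(v - 3)*(v + 1)*(v - 3)
(3) = (o - 4)*(o^2 - 3*o) = o*(o - 4)*(o - 3)
(4) = (x - 2)*(x^2 - 16) = (x - 4)*(x - 2)*(x + 4)
(5) = (l - 4)*(l^2 - 4*l + 3) = (l - 4)*(l - 3)*(l - 1)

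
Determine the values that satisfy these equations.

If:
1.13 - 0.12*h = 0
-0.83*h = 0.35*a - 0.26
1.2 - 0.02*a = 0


Then:
No Solution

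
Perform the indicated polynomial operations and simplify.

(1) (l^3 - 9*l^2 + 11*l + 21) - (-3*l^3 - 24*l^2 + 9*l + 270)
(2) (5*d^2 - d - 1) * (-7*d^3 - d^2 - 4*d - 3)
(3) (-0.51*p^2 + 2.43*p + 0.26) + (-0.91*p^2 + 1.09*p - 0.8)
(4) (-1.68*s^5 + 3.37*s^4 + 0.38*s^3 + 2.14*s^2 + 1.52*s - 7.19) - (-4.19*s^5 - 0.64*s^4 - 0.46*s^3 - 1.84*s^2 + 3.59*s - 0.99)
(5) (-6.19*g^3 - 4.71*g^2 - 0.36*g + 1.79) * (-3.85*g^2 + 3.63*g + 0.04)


(1) = 4*l^3 + 15*l^2 + 2*l - 249
(2) = -35*d^5 + 2*d^4 - 12*d^3 - 10*d^2 + 7*d + 3
(3) = -1.42*p^2 + 3.52*p - 0.54
(4) = 2.51*s^5 + 4.01*s^4 + 0.84*s^3 + 3.98*s^2 - 2.07*s - 6.2
(5) = 23.8315*g^5 - 4.3362*g^4 - 15.9589*g^3 - 8.3867*g^2 + 6.4833*g + 0.0716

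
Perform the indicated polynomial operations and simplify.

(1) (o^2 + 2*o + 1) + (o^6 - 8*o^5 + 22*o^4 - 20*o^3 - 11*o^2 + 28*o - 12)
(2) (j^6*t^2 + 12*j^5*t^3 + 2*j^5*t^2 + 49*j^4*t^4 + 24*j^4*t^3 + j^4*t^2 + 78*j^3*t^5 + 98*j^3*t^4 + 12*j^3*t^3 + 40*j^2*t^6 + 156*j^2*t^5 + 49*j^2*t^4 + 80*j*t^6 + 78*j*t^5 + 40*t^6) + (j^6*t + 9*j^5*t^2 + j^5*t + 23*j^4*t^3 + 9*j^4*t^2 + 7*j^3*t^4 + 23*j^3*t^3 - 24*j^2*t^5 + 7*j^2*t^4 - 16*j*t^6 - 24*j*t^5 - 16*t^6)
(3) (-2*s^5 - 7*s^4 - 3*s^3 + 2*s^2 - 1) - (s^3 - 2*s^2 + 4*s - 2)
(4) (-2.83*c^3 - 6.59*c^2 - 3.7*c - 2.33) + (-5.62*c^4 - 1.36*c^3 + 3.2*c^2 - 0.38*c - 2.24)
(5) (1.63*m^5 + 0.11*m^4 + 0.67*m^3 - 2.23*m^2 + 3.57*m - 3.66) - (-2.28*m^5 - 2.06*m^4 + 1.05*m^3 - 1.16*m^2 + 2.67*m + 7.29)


(1) = o^6 - 8*o^5 + 22*o^4 - 20*o^3 - 10*o^2 + 30*o - 11
(2) = j^6*t^2 + j^6*t + 12*j^5*t^3 + 11*j^5*t^2 + j^5*t + 49*j^4*t^4 + 47*j^4*t^3 + 10*j^4*t^2 + 78*j^3*t^5 + 105*j^3*t^4 + 35*j^3*t^3 + 40*j^2*t^6 + 132*j^2*t^5 + 56*j^2*t^4 + 64*j*t^6 + 54*j*t^5 + 24*t^6
(3) = -2*s^5 - 7*s^4 - 4*s^3 + 4*s^2 - 4*s + 1
(4) = -5.62*c^4 - 4.19*c^3 - 3.39*c^2 - 4.08*c - 4.57
(5) = 3.91*m^5 + 2.17*m^4 - 0.38*m^3 - 1.07*m^2 + 0.9*m - 10.95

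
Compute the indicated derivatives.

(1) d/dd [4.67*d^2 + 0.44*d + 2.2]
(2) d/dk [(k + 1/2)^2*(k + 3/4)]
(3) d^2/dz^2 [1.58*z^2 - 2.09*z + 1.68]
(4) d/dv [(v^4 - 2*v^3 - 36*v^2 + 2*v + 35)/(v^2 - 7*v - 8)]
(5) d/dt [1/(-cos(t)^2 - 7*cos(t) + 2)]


(1) = 9.34*d + 0.44
(2) = (k + 1/2)*(3*k + 2)
(3) = 3.16000000000000
(4) = (2*v^3 - 27*v^2 + 48*v + 229)/(v^2 - 16*v + 64)
(5) = -(2*cos(t) + 7)*sin(t)/(cos(t)^2 + 7*cos(t) - 2)^2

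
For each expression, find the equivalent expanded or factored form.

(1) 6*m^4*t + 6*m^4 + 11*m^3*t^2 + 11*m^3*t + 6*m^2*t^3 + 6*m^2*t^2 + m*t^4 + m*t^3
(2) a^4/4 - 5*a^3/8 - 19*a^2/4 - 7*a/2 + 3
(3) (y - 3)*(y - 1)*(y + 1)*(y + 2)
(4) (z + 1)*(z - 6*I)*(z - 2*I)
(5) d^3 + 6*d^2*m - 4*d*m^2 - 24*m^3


(1) = (m + t)*(2*m + t)*(3*m + t)*(m*t + m)
(2) = (a/4 + 1/2)*(a - 6)*(a - 1/2)*(a + 2)
(3) = y^4 - y^3 - 7*y^2 + y + 6
(4) = z^3 + z^2 - 8*I*z^2 - 12*z - 8*I*z - 12
(5) = (d - 2*m)*(d + 2*m)*(d + 6*m)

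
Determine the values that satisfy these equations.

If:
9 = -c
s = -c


Then:
c = -9
s = 9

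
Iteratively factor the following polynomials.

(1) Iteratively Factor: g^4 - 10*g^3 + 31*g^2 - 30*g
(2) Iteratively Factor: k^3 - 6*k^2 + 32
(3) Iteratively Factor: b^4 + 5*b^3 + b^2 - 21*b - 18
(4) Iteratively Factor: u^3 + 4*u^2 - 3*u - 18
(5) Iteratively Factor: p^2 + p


(1) = (g - 2)*(g^3 - 8*g^2 + 15*g) = (g - 5)*(g - 2)*(g^2 - 3*g) = g*(g - 5)*(g - 2)*(g - 3)
(2) = (k + 2)*(k^2 - 8*k + 16) = (k - 4)*(k + 2)*(k - 4)
(3) = (b - 2)*(b^3 + 7*b^2 + 15*b + 9) = (b - 2)*(b + 3)*(b^2 + 4*b + 3) = (b - 2)*(b + 3)^2*(b + 1)
(4) = (u - 2)*(u^2 + 6*u + 9) = (u - 2)*(u + 3)*(u + 3)
(5) = (p + 1)*(p)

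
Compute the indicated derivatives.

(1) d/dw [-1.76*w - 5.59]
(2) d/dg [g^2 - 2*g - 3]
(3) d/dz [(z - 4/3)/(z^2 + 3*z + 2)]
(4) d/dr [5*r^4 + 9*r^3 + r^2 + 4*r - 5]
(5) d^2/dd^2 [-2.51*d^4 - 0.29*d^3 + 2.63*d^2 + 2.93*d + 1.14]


(1) = -1.76000000000000
(2) = 2*g - 2
(3) = (-z^2 + 8*z/3 + 6)/(z^4 + 6*z^3 + 13*z^2 + 12*z + 4)
(4) = 20*r^3 + 27*r^2 + 2*r + 4
(5) = -30.12*d^2 - 1.74*d + 5.26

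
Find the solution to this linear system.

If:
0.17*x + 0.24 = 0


Then:
x = -1.41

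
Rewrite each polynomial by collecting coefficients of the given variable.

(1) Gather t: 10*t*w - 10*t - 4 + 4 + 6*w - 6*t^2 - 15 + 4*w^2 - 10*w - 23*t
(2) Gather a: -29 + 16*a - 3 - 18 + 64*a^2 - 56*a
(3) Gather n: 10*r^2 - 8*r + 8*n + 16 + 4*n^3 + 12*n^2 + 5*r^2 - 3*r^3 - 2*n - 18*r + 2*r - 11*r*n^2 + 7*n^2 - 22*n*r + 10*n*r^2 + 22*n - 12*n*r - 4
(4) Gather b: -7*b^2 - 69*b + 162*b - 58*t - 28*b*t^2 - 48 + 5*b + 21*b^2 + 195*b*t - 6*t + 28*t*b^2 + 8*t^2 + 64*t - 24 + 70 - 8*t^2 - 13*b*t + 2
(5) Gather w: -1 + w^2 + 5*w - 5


(1) = -6*t^2 + t*(10*w - 33) + 4*w^2 - 4*w - 15
(2) = 64*a^2 - 40*a - 50
(3) = 4*n^3 + n^2*(19 - 11*r) + n*(10*r^2 - 34*r + 28) - 3*r^3 + 15*r^2 - 24*r + 12
(4) = b^2*(28*t + 14) + b*(-28*t^2 + 182*t + 98)
(5) = w^2 + 5*w - 6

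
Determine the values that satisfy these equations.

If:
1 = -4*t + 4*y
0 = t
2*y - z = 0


Then:
t = 0
y = 1/4
z = 1/2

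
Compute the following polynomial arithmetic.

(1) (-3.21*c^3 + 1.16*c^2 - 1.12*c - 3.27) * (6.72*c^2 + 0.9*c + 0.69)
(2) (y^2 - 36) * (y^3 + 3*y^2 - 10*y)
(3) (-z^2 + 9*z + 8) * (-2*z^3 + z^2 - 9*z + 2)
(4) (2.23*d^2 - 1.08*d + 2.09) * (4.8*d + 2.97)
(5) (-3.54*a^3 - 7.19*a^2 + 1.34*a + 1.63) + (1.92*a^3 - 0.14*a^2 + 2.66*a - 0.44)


(1) = -21.5712*c^5 + 4.9062*c^4 - 8.6973*c^3 - 22.182*c^2 - 3.7158*c - 2.2563
(2) = y^5 + 3*y^4 - 46*y^3 - 108*y^2 + 360*y
(3) = 2*z^5 - 19*z^4 + 2*z^3 - 75*z^2 - 54*z + 16
(4) = 10.704*d^3 + 1.4391*d^2 + 6.8244*d + 6.2073
(5) = -1.62*a^3 - 7.33*a^2 + 4.0*a + 1.19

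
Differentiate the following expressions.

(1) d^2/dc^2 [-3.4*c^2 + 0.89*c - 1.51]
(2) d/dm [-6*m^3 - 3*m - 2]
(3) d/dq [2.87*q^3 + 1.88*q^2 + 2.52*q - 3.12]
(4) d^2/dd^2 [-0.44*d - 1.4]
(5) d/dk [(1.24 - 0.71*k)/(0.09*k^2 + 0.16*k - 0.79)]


(1) = -6.80000000000000
(2) = -18*m^2 - 3
(3) = 8.61*q^2 + 3.76*q + 2.52
(4) = 0
(5) = (0.0639*k^2 - 0.2232*k + 0.3625)/(0.0081*k^4 + 0.0288*k^3 - 0.1166*k^2 - 0.2528*k + 0.6241)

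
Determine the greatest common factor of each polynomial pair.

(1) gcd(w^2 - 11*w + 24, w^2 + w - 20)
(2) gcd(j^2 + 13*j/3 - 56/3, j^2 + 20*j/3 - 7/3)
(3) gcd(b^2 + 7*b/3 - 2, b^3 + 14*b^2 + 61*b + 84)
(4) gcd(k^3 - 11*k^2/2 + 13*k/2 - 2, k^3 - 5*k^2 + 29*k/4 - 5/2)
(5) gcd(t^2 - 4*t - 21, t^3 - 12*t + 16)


(1) = 1
(2) = gcd((j - 8/3)*(j + 7), (j - 1/3)*(j + 7)) = j + 7
(3) = gcd((b - 2/3)*(b + 3), (b + 3)*(b + 4)*(b + 7)) = b + 3
(4) = gcd((k - 4)*(k - 1)*(k - 1/2), (k - 5/2)*(k - 2)*(k - 1/2)) = k - 1/2
(5) = 1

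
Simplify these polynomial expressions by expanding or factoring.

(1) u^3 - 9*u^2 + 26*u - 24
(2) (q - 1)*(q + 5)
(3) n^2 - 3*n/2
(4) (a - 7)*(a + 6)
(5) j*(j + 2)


(1) = (u - 4)*(u - 3)*(u - 2)
(2) = q^2 + 4*q - 5
(3) = n*(n - 3/2)
(4) = a^2 - a - 42
(5) = j^2 + 2*j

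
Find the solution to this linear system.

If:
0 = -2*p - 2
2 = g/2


Then:
g = 4
p = -1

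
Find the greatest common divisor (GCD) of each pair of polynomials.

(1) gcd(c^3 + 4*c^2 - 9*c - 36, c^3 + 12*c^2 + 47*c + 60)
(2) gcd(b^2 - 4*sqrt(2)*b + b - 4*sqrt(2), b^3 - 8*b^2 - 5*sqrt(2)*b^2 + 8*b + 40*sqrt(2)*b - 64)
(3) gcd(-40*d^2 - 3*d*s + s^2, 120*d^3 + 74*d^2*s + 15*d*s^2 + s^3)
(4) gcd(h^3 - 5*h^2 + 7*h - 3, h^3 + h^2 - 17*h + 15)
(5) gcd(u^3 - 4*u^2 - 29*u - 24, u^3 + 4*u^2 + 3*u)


(1) = gcd((c - 3)*(c + 3)*(c + 4), (c + 3)*(c + 4)*(c + 5)) = c^2 + 7*c + 12
(2) = gcd((b + 1)*(b - 4*sqrt(2)), (b - 8)*(b - 4*sqrt(2))*(b - sqrt(2))) = b - 4*sqrt(2)
(3) = 5*d + s
(4) = h^2 - 4*h + 3
(5) = gcd((u - 8)*(u + 1)*(u + 3), u*(u + 1)*(u + 3)) = u^2 + 4*u + 3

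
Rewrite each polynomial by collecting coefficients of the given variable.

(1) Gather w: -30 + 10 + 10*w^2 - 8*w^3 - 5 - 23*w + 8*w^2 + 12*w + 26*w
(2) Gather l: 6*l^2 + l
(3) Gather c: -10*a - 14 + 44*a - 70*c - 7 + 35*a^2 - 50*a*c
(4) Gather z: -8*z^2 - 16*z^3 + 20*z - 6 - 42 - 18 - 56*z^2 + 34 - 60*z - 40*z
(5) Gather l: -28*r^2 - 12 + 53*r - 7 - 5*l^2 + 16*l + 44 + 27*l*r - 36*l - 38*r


(1) = -8*w^3 + 18*w^2 + 15*w - 25
(2) = 6*l^2 + l
(3) = 35*a^2 + 34*a + c*(-50*a - 70) - 21
(4) = -16*z^3 - 64*z^2 - 80*z - 32
(5) = -5*l^2 + l*(27*r - 20) - 28*r^2 + 15*r + 25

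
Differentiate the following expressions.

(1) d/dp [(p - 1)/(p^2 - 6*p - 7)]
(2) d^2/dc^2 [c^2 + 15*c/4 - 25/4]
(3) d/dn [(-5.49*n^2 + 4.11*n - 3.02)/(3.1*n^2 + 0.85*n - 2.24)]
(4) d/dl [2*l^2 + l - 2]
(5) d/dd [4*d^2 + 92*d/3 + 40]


(1) = (p^2 - 6*p - 2*(p - 3)*(p - 1) - 7)/(-p^2 + 6*p + 7)^2
(2) = 2
(3) = (-17.4075*n^2 + 43.3192*n - 6.6394)/(9.61*n^4 + 5.27*n^3 - 13.1655*n^2 - 3.808*n + 5.0176)
(4) = 4*l + 1
(5) = 8*d + 92/3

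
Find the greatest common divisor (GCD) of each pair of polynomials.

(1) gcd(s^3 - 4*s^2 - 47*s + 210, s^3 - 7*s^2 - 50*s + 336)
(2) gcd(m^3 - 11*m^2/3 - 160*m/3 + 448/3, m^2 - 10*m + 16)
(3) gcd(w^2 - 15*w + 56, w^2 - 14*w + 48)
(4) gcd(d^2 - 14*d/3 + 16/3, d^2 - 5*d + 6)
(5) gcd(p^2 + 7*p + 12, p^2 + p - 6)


(1) = gcd((s - 6)*(s - 5)*(s + 7), (s - 8)*(s - 6)*(s + 7)) = s^2 + s - 42
(2) = m - 8
(3) = w - 8
(4) = gcd((d - 8/3)*(d - 2), (d - 3)*(d - 2)) = d - 2
(5) = gcd((p + 3)*(p + 4), (p - 2)*(p + 3)) = p + 3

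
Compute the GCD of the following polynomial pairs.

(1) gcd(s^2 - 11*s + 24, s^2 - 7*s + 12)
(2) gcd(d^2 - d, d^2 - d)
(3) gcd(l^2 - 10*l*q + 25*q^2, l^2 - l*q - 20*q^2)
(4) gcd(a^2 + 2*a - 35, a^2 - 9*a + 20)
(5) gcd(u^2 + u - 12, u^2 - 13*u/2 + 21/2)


(1) = s - 3
(2) = gcd(d*(d - 1), d*(d - 1)) = d^2 - d
(3) = gcd((l - 5*q)^2, (l - 5*q)*(l + 4*q)) = -l + 5*q
(4) = gcd((a - 5)*(a + 7), (a - 5)*(a - 4)) = a - 5
(5) = u - 3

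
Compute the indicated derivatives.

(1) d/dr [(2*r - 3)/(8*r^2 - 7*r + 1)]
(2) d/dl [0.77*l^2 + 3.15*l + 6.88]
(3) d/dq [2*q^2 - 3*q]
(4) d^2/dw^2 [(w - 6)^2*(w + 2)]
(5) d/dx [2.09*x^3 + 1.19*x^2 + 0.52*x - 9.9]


(1) = (-16*r^2 + 48*r - 19)/(64*r^4 - 112*r^3 + 65*r^2 - 14*r + 1)
(2) = 1.54*l + 3.15
(3) = 4*q - 3
(4) = 6*w - 20
(5) = 6.27*x^2 + 2.38*x + 0.52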